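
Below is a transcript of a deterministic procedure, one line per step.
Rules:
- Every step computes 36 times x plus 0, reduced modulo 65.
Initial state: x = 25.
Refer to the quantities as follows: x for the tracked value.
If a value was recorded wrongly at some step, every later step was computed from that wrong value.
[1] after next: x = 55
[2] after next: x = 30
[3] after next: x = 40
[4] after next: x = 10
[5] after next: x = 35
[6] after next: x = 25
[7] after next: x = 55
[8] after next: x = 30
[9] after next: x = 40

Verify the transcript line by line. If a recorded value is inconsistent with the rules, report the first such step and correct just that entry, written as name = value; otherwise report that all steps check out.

step 1: x = (36*25 + 0) mod 65 = 55 -> checks out
step 2: x = (36*55 + 0) mod 65 = 30 -> verified
step 3: x = (36*30 + 0) mod 65 = 40 -> verified
step 4: x = (36*40 + 0) mod 65 = 10 -> matches
step 5: x = (36*10 + 0) mod 65 = 35 -> in agreement
step 6: x = (36*35 + 0) mod 65 = 25 -> agrees with the transcript
step 7: x = (36*25 + 0) mod 65 = 55 -> confirmed correct
step 8: x = (36*55 + 0) mod 65 = 30 -> in agreement
step 9: x = (36*30 + 0) mod 65 = 40 -> verified
Each recorded entry agrees with the recomputation.

no error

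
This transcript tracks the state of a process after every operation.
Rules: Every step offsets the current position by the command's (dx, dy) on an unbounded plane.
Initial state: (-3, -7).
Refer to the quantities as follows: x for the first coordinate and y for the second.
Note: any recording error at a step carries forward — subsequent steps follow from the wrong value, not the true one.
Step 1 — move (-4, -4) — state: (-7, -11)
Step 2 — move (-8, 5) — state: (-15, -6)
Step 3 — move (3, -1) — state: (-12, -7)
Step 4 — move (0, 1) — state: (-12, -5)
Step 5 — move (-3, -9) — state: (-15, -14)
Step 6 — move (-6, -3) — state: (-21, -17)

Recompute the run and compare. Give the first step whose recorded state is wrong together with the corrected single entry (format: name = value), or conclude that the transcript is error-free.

step 4, y = -6

step 1: x = -3 + (-4) = -7, y = -7 + (-4) = -11 -> consistent with the transcript
step 2: x = -7 + (-8) = -15, y = -11 + (5) = -6 -> no discrepancy
step 3: x = -15 + (3) = -12, y = -6 + (-1) = -7 -> verified
step 4: x = -12 + (0) = -12, y = -7 + (1) = -6 -> the transcript has a different value
So the first discrepancy is step 4, where the right value is y = -6.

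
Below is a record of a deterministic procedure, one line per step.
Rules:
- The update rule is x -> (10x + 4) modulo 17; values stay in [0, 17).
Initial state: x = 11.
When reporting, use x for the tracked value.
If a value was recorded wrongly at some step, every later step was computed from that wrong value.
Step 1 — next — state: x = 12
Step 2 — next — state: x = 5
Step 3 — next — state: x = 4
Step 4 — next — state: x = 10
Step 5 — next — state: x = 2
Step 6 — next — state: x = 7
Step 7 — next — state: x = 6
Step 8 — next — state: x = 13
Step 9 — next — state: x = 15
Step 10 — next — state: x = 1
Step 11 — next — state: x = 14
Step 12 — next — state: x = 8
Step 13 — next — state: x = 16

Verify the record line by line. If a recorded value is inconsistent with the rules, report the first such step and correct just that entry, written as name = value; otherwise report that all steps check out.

step 3, x = 3

Step 1: x = (10*11 + 4) mod 17 = 12 — agrees with the record.
Step 2: x = (10*12 + 4) mod 17 = 5 — verified.
Step 3: x = (10*5 + 4) mod 17 = 3 — the entry is off here.
The audit stops at step 3: the recorded entry is wrong and should be x = 3.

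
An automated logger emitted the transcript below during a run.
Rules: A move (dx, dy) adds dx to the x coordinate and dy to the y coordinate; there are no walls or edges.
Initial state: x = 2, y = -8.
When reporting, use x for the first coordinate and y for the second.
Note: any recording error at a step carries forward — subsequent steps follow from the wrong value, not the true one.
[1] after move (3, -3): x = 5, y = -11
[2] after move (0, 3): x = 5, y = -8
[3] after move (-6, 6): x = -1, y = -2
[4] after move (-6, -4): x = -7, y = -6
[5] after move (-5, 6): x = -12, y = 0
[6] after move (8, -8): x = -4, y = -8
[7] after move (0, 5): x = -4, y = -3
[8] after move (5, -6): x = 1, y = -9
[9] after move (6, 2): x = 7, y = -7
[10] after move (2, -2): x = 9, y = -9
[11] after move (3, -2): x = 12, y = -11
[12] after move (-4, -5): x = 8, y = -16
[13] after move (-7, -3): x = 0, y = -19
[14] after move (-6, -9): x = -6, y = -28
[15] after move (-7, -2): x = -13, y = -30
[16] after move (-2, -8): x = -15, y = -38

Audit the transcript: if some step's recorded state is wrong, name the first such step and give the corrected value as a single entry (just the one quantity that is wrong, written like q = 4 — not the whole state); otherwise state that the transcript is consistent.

step 13, x = 1

Recomputing the run from the initial state:
step 1: x = 5, y = -11
step 2: x = 5, y = -8
step 3: x = -1, y = -2
step 4: x = -7, y = -6
step 5: x = -12, y = 0
step 6: x = -4, y = -8
step 7: x = -4, y = -3
step 8: x = 1, y = -9
step 9: x = 7, y = -7
step 10: x = 9, y = -9
step 11: x = 12, y = -11
step 12: x = 8, y = -16
step 13: x = 1, y = -19
step 14: x = -5, y = -28
step 15: x = -12, y = -30
step 16: x = -14, y = -38
The first disagreement with the transcript is at step 13, where the value should be x = 1.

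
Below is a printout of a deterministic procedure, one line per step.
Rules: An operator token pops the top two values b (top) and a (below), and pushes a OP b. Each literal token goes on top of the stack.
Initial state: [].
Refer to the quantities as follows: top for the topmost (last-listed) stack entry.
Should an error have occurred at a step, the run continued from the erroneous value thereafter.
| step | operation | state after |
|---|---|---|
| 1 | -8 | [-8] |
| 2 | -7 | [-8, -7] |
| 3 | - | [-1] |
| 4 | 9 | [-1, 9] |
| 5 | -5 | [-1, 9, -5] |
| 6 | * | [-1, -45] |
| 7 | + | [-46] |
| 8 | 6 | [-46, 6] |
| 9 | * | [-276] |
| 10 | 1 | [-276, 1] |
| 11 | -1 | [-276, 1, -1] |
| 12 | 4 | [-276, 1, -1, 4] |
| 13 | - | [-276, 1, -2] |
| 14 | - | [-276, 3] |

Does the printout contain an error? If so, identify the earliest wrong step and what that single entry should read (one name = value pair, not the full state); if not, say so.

step 13, top = -5

Recomputing the run from the initial state:
step 1: [-8]
step 2: [-8, -7]
step 3: [-1]
step 4: [-1, 9]
step 5: [-1, 9, -5]
step 6: [-1, -45]
step 7: [-46]
step 8: [-46, 6]
step 9: [-276]
step 10: [-276, 1]
step 11: [-276, 1, -1]
step 12: [-276, 1, -1, 4]
step 13: [-276, 1, -5]
step 14: [-276, 6]
The first disagreement with the printout is at step 13, where the value should be top = -5.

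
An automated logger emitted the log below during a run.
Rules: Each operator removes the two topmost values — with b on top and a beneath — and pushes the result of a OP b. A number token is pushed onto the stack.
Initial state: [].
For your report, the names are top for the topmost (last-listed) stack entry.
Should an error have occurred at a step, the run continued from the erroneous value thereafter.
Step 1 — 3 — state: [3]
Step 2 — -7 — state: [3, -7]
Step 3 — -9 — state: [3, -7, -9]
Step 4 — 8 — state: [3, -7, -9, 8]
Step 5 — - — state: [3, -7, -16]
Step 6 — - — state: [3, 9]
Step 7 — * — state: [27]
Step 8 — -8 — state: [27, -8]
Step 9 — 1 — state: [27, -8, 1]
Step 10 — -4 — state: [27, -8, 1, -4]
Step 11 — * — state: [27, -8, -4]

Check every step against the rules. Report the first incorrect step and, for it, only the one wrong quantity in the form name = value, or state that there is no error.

Step 1: push 3: top = 3 — exactly as logged.
Step 2: push -7: top = -7 — same as recorded.
Step 3: push -9: top = -9 — in agreement.
Step 4: push 8: top = 8 — in agreement.
Step 5: -9 - 8 = -17 — a discrepancy with the log.
The audit stops at step 5: the recorded entry is wrong and should be top = -17.

step 5, top = -17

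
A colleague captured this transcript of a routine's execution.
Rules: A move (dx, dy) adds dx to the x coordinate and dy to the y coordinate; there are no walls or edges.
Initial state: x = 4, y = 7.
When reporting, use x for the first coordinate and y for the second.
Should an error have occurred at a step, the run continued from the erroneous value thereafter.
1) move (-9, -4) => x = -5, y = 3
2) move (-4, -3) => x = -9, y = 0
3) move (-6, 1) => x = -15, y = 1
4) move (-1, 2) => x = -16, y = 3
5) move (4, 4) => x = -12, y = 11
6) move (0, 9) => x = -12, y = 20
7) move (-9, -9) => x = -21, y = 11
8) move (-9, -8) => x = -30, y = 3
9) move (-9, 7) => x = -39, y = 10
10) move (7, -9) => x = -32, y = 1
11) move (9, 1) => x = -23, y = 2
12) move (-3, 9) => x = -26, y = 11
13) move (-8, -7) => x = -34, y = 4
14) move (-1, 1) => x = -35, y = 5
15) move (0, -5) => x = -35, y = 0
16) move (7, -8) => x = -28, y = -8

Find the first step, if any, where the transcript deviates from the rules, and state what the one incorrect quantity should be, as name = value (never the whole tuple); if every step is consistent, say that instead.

step 5, y = 7

Recomputing the run from the initial state:
step 1: x = -5, y = 3
step 2: x = -9, y = 0
step 3: x = -15, y = 1
step 4: x = -16, y = 3
step 5: x = -12, y = 7
step 6: x = -12, y = 16
step 7: x = -21, y = 7
step 8: x = -30, y = -1
step 9: x = -39, y = 6
step 10: x = -32, y = -3
step 11: x = -23, y = -2
step 12: x = -26, y = 7
step 13: x = -34, y = 0
step 14: x = -35, y = 1
step 15: x = -35, y = -4
step 16: x = -28, y = -12
The first disagreement with the transcript is at step 5, where the value should be y = 7.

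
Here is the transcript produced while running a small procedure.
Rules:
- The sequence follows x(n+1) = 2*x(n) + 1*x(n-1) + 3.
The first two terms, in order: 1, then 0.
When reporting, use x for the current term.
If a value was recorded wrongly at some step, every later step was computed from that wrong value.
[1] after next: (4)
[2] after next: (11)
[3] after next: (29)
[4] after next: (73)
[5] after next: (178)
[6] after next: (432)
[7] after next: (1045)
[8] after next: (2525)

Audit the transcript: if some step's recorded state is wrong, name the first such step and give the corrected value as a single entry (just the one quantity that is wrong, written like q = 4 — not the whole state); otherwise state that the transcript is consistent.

1. x = 2*(0) + (1)*(1) + (3) = 4 (agrees with the transcript)
2. x = 2*(4) + (1)*(0) + (3) = 11 (no discrepancy)
3. x = 2*(11) + (1)*(4) + (3) = 29 (exactly as logged)
4. x = 2*(29) + (1)*(11) + (3) = 72 (a discrepancy with the transcript)
First deviation found at step 4; the corrected entry is x = 72.

step 4, x = 72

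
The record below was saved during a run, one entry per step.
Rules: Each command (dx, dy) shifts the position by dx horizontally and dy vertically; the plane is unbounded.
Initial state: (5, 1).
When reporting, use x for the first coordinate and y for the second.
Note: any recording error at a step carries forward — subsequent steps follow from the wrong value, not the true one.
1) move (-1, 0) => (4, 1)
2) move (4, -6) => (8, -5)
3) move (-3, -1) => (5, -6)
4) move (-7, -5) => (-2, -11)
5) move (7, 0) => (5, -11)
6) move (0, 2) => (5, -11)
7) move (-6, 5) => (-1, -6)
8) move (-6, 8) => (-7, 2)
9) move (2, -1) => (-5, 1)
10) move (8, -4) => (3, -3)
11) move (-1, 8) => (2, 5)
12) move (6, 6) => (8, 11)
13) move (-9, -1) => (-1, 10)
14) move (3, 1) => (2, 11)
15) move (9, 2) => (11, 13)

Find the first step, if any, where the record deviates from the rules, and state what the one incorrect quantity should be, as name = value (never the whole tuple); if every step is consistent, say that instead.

1. x = 5 + (-1) = 4, y = 1 + (0) = 1 (in agreement)
2. x = 4 + (4) = 8, y = 1 + (-6) = -5 (exactly as logged)
3. x = 8 + (-3) = 5, y = -5 + (-1) = -6 (checks out)
4. x = 5 + (-7) = -2, y = -6 + (-5) = -11 (no discrepancy)
5. x = -2 + (7) = 5, y = -11 + (0) = -11 (in agreement)
6. x = 5 + (0) = 5, y = -11 + (2) = -9 (not what was recorded)
First deviation found at step 6; the corrected entry is y = -9.

step 6, y = -9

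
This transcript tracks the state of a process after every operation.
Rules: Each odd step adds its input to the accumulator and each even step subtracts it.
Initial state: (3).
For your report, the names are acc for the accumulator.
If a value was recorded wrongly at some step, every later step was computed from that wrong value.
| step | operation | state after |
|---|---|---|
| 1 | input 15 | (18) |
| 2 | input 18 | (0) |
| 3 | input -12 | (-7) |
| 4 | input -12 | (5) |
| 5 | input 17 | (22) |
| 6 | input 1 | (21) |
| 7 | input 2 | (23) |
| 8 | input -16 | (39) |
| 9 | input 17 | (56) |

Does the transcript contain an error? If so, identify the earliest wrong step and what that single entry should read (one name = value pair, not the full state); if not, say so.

1. acc = 3 + 15 = 18 (checks out)
2. acc = 18 - 18 = 0 (matches)
3. acc = 0 + -12 = -12 (a discrepancy with the transcript)
So the first discrepancy is step 3, where the right value is acc = -12.

step 3, acc = -12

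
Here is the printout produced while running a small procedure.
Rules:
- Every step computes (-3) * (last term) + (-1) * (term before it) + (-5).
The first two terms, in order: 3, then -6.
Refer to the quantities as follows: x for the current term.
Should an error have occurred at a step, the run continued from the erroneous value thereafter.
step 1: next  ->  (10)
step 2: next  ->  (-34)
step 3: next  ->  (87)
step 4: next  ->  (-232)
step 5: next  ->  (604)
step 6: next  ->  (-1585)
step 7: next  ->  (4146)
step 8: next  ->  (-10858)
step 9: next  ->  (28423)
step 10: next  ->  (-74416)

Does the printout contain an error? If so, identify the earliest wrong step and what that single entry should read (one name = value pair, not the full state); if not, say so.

step 2, x = -29

step 1: x = -3*(-6) + (-1)*(3) + (-5) = 10 -> exactly as logged
step 2: x = -3*(10) + (-1)*(-6) + (-5) = -29 -> the recorded entry deviates here
First deviation found at step 2; the corrected entry is x = -29.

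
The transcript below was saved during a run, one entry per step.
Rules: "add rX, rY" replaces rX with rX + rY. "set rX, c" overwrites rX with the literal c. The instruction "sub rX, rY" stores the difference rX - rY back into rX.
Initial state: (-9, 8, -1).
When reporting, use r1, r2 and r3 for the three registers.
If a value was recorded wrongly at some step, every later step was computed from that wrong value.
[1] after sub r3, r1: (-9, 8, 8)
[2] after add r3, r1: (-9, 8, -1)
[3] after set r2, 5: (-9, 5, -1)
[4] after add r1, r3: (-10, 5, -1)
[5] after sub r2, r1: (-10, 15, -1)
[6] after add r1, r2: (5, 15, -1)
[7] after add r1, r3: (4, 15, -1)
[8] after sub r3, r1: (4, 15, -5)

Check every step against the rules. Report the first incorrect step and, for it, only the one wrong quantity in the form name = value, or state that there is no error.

Recomputing the run from the initial state:
step 1: r1 = -9, r2 = 8, r3 = 8
step 2: r1 = -9, r2 = 8, r3 = -1
step 3: r1 = -9, r2 = 5, r3 = -1
step 4: r1 = -10, r2 = 5, r3 = -1
step 5: r1 = -10, r2 = 15, r3 = -1
step 6: r1 = 5, r2 = 15, r3 = -1
step 7: r1 = 4, r2 = 15, r3 = -1
step 8: r1 = 4, r2 = 15, r3 = -5
This matches the transcript at every step.

no error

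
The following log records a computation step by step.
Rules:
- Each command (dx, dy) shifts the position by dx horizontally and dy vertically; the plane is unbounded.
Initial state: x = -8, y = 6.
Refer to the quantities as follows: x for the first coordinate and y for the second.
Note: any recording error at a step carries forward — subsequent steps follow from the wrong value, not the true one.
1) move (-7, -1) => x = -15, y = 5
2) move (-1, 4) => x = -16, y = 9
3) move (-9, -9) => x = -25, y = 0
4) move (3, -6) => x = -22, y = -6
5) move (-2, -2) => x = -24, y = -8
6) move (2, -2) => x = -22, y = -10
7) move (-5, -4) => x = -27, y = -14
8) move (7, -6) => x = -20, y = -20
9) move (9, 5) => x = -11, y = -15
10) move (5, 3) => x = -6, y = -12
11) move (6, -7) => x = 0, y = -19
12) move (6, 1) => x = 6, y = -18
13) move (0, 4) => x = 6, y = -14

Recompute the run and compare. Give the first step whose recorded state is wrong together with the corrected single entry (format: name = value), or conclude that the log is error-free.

no error

step 1: x = -8 + (-7) = -15, y = 6 + (-1) = 5 -> consistent with the log
step 2: x = -15 + (-1) = -16, y = 5 + (4) = 9 -> matches
step 3: x = -16 + (-9) = -25, y = 9 + (-9) = 0 -> verified
step 4: x = -25 + (3) = -22, y = 0 + (-6) = -6 -> confirmed correct
step 5: x = -22 + (-2) = -24, y = -6 + (-2) = -8 -> confirmed correct
step 6: x = -24 + (2) = -22, y = -8 + (-2) = -10 -> exactly as logged
step 7: x = -22 + (-5) = -27, y = -10 + (-4) = -14 -> verified
step 8: x = -27 + (7) = -20, y = -14 + (-6) = -20 -> exactly as logged
step 9: x = -20 + (9) = -11, y = -20 + (5) = -15 -> exactly as logged
step 10: x = -11 + (5) = -6, y = -15 + (3) = -12 -> same as recorded
step 11: x = -6 + (6) = 0, y = -12 + (-7) = -19 -> matches
step 12: x = 0 + (6) = 6, y = -19 + (1) = -18 -> checks out
step 13: x = 6 + (0) = 6, y = -18 + (4) = -14 -> confirmed correct
All steps check out; nothing to correct.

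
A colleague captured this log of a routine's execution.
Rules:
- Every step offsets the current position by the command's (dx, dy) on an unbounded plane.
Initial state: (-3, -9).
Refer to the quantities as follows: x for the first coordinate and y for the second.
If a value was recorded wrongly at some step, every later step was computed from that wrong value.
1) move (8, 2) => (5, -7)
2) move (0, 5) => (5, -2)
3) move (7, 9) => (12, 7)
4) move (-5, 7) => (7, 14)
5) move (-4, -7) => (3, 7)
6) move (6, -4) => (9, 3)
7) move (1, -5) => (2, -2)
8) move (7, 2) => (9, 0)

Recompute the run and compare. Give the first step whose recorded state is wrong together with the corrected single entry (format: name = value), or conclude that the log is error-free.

step 7, x = 10

Recomputing the run from the initial state:
step 1: x = 5, y = -7
step 2: x = 5, y = -2
step 3: x = 12, y = 7
step 4: x = 7, y = 14
step 5: x = 3, y = 7
step 6: x = 9, y = 3
step 7: x = 10, y = -2
step 8: x = 17, y = 0
The first disagreement with the log is at step 7, where the value should be x = 10.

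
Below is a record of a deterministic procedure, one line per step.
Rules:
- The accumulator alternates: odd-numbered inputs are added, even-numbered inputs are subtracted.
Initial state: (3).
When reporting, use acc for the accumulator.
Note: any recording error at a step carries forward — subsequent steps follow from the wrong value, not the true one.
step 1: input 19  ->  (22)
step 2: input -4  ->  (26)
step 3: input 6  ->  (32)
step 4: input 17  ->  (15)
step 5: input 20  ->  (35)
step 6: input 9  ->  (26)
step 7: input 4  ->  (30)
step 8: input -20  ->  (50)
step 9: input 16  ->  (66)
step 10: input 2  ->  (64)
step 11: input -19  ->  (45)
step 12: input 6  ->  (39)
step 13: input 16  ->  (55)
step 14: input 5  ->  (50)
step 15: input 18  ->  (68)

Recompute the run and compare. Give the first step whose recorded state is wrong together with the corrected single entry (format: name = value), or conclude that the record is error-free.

1. acc = 3 + 19 = 22 (no discrepancy)
2. acc = 22 - -4 = 26 (same as recorded)
3. acc = 26 + 6 = 32 (consistent with the record)
4. acc = 32 - 17 = 15 (agrees with the record)
5. acc = 15 + 20 = 35 (matches)
6. acc = 35 - 9 = 26 (no discrepancy)
7. acc = 26 + 4 = 30 (confirmed correct)
8. acc = 30 - -20 = 50 (checks out)
9. acc = 50 + 16 = 66 (matches)
10. acc = 66 - 2 = 64 (confirmed correct)
11. acc = 64 + -19 = 45 (no discrepancy)
12. acc = 45 - 6 = 39 (checks out)
13. acc = 39 + 16 = 55 (verified)
14. acc = 55 - 5 = 50 (verified)
15. acc = 50 + 18 = 68 (exactly as logged)
The whole run recomputes cleanly — no discrepancies.

no error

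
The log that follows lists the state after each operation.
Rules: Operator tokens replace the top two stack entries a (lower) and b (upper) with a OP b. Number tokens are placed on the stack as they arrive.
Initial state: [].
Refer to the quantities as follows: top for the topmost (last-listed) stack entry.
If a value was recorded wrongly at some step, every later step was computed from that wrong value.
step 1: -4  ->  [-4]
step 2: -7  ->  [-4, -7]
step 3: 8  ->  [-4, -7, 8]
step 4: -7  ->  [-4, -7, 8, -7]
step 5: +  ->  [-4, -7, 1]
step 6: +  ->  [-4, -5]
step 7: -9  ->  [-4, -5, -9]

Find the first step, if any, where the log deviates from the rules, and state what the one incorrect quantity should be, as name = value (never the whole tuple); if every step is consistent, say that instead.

step 6, top = -6

1. push -4: top = -4 (matches)
2. push -7: top = -7 (no discrepancy)
3. push 8: top = 8 (exactly as logged)
4. push -7: top = -7 (no discrepancy)
5. 8 + -7 = 1 (checks out)
6. -7 + 1 = -6 (a discrepancy with the log)
Step 6 is the first one off; corrected, top = -6.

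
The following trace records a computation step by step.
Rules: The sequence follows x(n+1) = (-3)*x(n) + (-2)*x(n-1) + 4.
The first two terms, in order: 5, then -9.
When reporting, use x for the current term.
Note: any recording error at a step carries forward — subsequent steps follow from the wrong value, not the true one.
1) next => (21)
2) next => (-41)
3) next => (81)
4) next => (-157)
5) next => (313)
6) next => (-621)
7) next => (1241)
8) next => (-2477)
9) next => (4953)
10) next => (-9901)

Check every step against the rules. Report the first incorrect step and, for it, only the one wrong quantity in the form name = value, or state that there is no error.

step 3, x = 85

Recomputing the run from the initial state:
step 1: x = 21
step 2: x = -41
step 3: x = 85
step 4: x = -169
step 5: x = 341
step 6: x = -681
step 7: x = 1365
step 8: x = -2729
step 9: x = 5461
step 10: x = -10921
The first disagreement with the trace is at step 3, where the value should be x = 85.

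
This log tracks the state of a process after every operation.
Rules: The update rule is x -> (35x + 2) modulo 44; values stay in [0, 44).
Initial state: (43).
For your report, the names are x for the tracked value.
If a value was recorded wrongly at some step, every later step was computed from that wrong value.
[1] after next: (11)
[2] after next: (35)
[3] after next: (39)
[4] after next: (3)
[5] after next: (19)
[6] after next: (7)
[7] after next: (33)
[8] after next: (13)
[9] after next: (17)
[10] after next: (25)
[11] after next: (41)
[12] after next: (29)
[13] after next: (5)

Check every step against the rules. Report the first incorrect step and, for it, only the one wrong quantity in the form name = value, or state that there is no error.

Recomputing the run from the initial state:
step 1: x = 11
step 2: x = 35
step 3: x = 39
step 4: x = 3
step 5: x = 19
step 6: x = 7
step 7: x = 27
step 8: x = 23
step 9: x = 15
step 10: x = 43
step 11: x = 11
step 12: x = 35
step 13: x = 39
The first disagreement with the log is at step 7, where the value should be x = 27.

step 7, x = 27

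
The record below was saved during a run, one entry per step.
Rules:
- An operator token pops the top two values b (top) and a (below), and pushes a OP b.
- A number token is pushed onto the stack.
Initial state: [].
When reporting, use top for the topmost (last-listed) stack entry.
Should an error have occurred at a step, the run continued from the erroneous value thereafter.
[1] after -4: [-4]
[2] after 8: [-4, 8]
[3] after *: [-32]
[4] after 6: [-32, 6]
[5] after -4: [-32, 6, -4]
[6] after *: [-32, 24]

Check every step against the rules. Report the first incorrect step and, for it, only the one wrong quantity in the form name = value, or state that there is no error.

Step 1: push -4: top = -4 — no discrepancy.
Step 2: push 8: top = 8 — no discrepancy.
Step 3: -4 * 8 = -32 — same as recorded.
Step 4: push 6: top = 6 — no discrepancy.
Step 5: push -4: top = -4 — confirmed correct.
Step 6: 6 * -4 = -24 — the record has a different value.
First deviation found at step 6; the corrected entry is top = -24.

step 6, top = -24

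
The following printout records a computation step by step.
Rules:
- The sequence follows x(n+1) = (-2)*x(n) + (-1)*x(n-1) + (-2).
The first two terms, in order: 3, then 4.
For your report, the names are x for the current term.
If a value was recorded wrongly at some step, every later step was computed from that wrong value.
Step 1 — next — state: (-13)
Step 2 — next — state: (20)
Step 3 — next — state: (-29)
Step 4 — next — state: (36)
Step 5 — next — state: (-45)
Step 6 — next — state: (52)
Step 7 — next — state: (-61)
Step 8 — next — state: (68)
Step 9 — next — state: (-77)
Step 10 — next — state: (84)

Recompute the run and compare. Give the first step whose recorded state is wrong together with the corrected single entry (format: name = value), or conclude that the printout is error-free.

no error

Recomputing the run from the initial state:
step 1: x = -13
step 2: x = 20
step 3: x = -29
step 4: x = 36
step 5: x = -45
step 6: x = 52
step 7: x = -61
step 8: x = 68
step 9: x = -77
step 10: x = 84
This matches the printout at every step.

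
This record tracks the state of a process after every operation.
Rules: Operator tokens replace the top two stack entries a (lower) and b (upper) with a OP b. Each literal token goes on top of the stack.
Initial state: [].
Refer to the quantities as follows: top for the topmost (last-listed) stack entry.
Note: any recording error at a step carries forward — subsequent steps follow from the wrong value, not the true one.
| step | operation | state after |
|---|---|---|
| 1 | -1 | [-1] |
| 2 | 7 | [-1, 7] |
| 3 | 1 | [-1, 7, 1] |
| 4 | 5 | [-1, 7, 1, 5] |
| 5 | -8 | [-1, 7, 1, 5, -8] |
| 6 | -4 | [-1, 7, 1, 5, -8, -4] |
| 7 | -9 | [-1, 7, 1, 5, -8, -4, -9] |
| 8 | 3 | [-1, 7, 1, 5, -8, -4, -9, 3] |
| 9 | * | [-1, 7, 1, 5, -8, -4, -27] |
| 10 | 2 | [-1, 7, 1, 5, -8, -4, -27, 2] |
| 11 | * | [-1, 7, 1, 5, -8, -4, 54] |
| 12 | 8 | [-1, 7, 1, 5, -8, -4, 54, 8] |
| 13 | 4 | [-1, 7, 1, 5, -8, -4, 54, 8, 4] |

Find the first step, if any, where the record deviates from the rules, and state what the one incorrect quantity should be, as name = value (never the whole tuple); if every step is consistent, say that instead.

1. push -1: top = -1 (consistent with the record)
2. push 7: top = 7 (same as recorded)
3. push 1: top = 1 (checks out)
4. push 5: top = 5 (checks out)
5. push -8: top = -8 (verified)
6. push -4: top = -4 (matches)
7. push -9: top = -9 (agrees with the record)
8. push 3: top = 3 (exactly as logged)
9. -9 * 3 = -27 (agrees with the record)
10. push 2: top = 2 (exactly as logged)
11. -27 * 2 = -54 (not what was recorded)
The earliest wrong entry is at step 11: it should read top = -54.

step 11, top = -54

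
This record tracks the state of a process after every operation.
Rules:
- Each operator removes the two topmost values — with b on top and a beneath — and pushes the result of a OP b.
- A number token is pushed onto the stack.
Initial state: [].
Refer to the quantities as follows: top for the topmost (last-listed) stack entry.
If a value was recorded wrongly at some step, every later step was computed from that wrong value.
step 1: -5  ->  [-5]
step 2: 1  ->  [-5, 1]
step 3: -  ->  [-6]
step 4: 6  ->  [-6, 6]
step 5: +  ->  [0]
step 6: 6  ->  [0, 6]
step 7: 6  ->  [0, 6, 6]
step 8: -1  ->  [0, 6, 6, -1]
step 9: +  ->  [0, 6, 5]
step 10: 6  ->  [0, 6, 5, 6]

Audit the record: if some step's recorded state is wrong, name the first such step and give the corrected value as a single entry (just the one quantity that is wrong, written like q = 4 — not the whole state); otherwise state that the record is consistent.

Recomputing the run from the initial state:
step 1: [-5]
step 2: [-5, 1]
step 3: [-6]
step 4: [-6, 6]
step 5: [0]
step 6: [0, 6]
step 7: [0, 6, 6]
step 8: [0, 6, 6, -1]
step 9: [0, 6, 5]
step 10: [0, 6, 5, 6]
This matches the record at every step.

no error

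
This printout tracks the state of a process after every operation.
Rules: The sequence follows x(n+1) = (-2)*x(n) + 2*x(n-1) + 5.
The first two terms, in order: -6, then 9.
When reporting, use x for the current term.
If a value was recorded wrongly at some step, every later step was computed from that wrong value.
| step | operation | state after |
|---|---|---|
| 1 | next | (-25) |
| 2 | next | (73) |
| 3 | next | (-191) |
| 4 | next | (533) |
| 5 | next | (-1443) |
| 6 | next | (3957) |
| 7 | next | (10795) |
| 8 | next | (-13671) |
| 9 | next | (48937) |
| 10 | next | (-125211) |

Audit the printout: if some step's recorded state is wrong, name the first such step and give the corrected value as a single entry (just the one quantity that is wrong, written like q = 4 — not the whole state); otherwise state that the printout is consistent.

step 7, x = -10795

Recomputing the run from the initial state:
step 1: x = -25
step 2: x = 73
step 3: x = -191
step 4: x = 533
step 5: x = -1443
step 6: x = 3957
step 7: x = -10795
step 8: x = 29509
step 9: x = -80603
step 10: x = 220229
The first disagreement with the printout is at step 7, where the value should be x = -10795.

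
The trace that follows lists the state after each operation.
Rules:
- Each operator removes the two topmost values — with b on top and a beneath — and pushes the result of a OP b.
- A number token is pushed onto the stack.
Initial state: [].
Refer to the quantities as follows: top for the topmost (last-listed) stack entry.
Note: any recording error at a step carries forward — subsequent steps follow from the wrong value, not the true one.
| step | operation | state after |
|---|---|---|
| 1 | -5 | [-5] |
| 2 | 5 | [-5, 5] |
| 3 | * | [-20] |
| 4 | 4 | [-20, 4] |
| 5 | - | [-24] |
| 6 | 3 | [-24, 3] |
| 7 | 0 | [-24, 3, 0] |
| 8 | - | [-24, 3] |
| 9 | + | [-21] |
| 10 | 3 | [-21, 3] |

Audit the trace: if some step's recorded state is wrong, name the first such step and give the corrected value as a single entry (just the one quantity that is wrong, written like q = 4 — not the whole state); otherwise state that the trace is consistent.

Recomputing the run from the initial state:
step 1: [-5]
step 2: [-5, 5]
step 3: [-25]
step 4: [-25, 4]
step 5: [-29]
step 6: [-29, 3]
step 7: [-29, 3, 0]
step 8: [-29, 3]
step 9: [-26]
step 10: [-26, 3]
The first disagreement with the trace is at step 3, where the value should be top = -25.

step 3, top = -25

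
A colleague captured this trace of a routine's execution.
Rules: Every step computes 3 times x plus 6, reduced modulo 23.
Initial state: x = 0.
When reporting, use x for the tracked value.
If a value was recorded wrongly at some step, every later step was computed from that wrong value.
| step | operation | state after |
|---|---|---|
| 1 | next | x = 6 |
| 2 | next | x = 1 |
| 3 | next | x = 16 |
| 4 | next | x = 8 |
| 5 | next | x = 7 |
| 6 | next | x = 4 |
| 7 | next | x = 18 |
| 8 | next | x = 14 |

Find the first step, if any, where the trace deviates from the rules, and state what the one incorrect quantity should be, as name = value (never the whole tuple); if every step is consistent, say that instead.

Recomputing the run from the initial state:
step 1: x = 6
step 2: x = 1
step 3: x = 9
step 4: x = 10
step 5: x = 13
step 6: x = 22
step 7: x = 3
step 8: x = 15
The first disagreement with the trace is at step 3, where the value should be x = 9.

step 3, x = 9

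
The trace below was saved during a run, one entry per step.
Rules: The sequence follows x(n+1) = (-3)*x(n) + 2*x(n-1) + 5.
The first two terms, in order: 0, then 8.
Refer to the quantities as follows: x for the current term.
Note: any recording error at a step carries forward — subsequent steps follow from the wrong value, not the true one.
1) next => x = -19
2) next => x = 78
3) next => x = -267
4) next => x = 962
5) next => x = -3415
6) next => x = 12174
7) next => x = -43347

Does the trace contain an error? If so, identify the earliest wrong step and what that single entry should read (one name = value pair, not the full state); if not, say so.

Recomputing the run from the initial state:
step 1: x = -19
step 2: x = 78
step 3: x = -267
step 4: x = 962
step 5: x = -3415
step 6: x = 12174
step 7: x = -43347
This matches the trace at every step.

no error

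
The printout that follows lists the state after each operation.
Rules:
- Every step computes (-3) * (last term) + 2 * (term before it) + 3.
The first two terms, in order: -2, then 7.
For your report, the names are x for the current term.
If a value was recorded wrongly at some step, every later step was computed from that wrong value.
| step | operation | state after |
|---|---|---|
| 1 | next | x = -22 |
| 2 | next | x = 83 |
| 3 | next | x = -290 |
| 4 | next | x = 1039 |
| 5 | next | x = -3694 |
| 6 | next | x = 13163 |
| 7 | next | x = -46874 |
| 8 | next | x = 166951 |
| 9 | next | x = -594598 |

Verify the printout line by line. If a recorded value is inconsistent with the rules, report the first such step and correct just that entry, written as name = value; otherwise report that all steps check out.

no error

Recomputing the run from the initial state:
step 1: x = -22
step 2: x = 83
step 3: x = -290
step 4: x = 1039
step 5: x = -3694
step 6: x = 13163
step 7: x = -46874
step 8: x = 166951
step 9: x = -594598
This matches the printout at every step.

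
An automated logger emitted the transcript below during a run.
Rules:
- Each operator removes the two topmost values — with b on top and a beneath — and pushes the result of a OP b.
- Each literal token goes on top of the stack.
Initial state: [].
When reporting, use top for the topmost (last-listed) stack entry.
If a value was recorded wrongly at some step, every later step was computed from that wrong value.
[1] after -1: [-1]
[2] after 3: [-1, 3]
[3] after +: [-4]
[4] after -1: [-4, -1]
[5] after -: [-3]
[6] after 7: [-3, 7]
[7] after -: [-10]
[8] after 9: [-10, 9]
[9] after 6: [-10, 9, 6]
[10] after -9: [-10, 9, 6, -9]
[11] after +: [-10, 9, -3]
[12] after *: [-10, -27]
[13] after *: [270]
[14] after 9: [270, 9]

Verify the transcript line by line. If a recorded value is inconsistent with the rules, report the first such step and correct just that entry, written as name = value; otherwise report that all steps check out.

Recomputing the run from the initial state:
step 1: [-1]
step 2: [-1, 3]
step 3: [2]
step 4: [2, -1]
step 5: [3]
step 6: [3, 7]
step 7: [-4]
step 8: [-4, 9]
step 9: [-4, 9, 6]
step 10: [-4, 9, 6, -9]
step 11: [-4, 9, -3]
step 12: [-4, -27]
step 13: [108]
step 14: [108, 9]
The first disagreement with the transcript is at step 3, where the value should be top = 2.

step 3, top = 2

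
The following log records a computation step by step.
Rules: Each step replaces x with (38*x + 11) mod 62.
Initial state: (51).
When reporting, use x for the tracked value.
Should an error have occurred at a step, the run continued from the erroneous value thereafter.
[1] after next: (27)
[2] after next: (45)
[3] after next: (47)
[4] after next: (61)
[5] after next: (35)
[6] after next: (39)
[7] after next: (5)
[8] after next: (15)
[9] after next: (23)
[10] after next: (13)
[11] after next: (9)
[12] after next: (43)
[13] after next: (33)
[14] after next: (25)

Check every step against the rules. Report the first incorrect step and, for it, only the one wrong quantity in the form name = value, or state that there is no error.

Step 1: x = (38*51 + 11) mod 62 = 27 — agrees with the log.
Step 2: x = (38*27 + 11) mod 62 = 45 — matches.
Step 3: x = (38*45 + 11) mod 62 = 47 — confirmed correct.
Step 4: x = (38*47 + 11) mod 62 = 61 — confirmed correct.
Step 5: x = (38*61 + 11) mod 62 = 35 — consistent with the log.
Step 6: x = (38*35 + 11) mod 62 = 39 — no discrepancy.
Step 7: x = (38*39 + 11) mod 62 = 5 — in agreement.
Step 8: x = (38*5 + 11) mod 62 = 15 — consistent with the log.
Step 9: x = (38*15 + 11) mod 62 = 23 — verified.
Step 10: x = (38*23 + 11) mod 62 = 17 — the log disagrees here.
So the first discrepancy is step 10, where the right value is x = 17.

step 10, x = 17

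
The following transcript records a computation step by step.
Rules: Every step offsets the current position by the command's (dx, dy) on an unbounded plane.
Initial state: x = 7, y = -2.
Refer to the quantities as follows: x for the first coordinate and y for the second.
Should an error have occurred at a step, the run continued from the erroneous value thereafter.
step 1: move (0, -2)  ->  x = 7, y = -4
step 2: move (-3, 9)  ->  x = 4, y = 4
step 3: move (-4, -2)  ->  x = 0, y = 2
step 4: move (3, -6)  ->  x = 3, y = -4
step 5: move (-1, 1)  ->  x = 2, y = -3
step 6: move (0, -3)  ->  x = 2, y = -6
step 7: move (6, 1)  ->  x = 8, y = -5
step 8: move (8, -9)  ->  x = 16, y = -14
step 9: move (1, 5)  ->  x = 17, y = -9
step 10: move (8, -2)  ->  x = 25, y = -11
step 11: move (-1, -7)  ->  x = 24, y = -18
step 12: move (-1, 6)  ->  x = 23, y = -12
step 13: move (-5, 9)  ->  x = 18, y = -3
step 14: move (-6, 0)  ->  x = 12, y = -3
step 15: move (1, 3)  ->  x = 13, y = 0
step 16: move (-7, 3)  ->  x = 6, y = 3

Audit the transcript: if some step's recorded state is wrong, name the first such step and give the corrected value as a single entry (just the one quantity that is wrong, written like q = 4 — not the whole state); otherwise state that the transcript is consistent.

step 2, y = 5

Recomputing the run from the initial state:
step 1: x = 7, y = -4
step 2: x = 4, y = 5
step 3: x = 0, y = 3
step 4: x = 3, y = -3
step 5: x = 2, y = -2
step 6: x = 2, y = -5
step 7: x = 8, y = -4
step 8: x = 16, y = -13
step 9: x = 17, y = -8
step 10: x = 25, y = -10
step 11: x = 24, y = -17
step 12: x = 23, y = -11
step 13: x = 18, y = -2
step 14: x = 12, y = -2
step 15: x = 13, y = 1
step 16: x = 6, y = 4
The first disagreement with the transcript is at step 2, where the value should be y = 5.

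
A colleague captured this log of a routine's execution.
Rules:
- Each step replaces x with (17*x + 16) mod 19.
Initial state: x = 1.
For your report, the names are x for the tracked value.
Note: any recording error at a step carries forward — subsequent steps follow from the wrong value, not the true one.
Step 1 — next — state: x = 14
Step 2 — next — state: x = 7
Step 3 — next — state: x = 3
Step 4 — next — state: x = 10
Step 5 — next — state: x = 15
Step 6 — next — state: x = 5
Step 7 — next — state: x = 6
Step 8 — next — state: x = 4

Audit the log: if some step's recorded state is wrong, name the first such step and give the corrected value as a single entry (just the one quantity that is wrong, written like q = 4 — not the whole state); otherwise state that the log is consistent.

step 3, x = 2

Recomputing the run from the initial state:
step 1: x = 14
step 2: x = 7
step 3: x = 2
step 4: x = 12
step 5: x = 11
step 6: x = 13
step 7: x = 9
step 8: x = 17
The first disagreement with the log is at step 3, where the value should be x = 2.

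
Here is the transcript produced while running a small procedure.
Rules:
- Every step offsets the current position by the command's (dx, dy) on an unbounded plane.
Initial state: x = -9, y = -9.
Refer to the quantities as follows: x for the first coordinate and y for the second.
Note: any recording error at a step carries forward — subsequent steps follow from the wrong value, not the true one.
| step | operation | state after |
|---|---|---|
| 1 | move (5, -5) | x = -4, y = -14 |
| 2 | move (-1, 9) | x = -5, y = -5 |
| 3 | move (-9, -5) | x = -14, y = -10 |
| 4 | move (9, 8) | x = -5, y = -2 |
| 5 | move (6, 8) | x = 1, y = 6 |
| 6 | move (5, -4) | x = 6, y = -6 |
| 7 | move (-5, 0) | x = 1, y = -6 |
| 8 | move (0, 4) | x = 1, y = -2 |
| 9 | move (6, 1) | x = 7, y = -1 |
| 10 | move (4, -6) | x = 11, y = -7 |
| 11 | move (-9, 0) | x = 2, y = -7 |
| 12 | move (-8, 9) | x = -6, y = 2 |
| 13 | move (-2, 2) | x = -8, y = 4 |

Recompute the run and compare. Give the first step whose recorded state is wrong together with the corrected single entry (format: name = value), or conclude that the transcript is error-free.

Step 1: x = -9 + (5) = -4, y = -9 + (-5) = -14 — matches.
Step 2: x = -4 + (-1) = -5, y = -14 + (9) = -5 — matches.
Step 3: x = -5 + (-9) = -14, y = -5 + (-5) = -10 — in agreement.
Step 4: x = -14 + (9) = -5, y = -10 + (8) = -2 — no discrepancy.
Step 5: x = -5 + (6) = 1, y = -2 + (8) = 6 — exactly as logged.
Step 6: x = 1 + (5) = 6, y = 6 + (-4) = 2 — not what was recorded.
First incorrect step: 6; the correct value is y = 2.

step 6, y = 2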